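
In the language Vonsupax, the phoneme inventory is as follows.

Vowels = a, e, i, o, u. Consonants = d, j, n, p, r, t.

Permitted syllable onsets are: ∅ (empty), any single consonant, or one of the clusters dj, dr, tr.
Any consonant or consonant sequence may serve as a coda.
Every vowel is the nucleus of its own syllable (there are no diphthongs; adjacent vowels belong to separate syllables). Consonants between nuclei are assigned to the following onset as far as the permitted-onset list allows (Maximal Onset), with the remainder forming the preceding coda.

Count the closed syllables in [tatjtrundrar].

The vowels are a, u, a — 3 nuclei, so 3 syllables.
Between /a/ (V1) and /u/ (V2): cluster /tjtr/ — the longest permitted-onset suffix is /tr/; onset = /tr/, preceding coda = /tj/.
Between /u/ (V2) and /a/ (V3): cluster /ndr/ — the longest permitted-onset suffix is /dr/; onset = /dr/, preceding coda = /n/.
Result: tatj.trun.drar.
Classifying each syllable: /tatj/ (closed), /trun/ (closed), /drar/ (closed).
Closed syllables: 3.

3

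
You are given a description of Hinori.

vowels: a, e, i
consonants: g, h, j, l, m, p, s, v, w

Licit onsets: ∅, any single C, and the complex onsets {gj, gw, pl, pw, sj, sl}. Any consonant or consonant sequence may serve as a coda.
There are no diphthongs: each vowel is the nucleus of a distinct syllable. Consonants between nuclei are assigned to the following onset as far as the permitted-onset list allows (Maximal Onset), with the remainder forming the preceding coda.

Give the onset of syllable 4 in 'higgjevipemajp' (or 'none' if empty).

Vowels present: i, e, i, e, a; each is a nucleus, giving 5 syllables.
Between /i/ (V1) and /e/ (V2): /ggj/; trying suffixes from longest down, /gj/ is the first permitted one, so coda /g/ | onset /gj/.
Between /e/ (V2) and /i/ (V3): /v/ is a single consonant, so it becomes the next onset.
Between /i/ (V3) and /e/ (V4): /p/ → onset of the next syllable (single consonants are always licit onsets).
Between /e/ (V4) and /a/ (V5): /m/ is a single consonant, so it becomes the next onset.
Syllabification: hig.gje.vi.pe.majp.
Syllable 4 is /pe/: onset /p/, nucleus /e/, coda ∅.

p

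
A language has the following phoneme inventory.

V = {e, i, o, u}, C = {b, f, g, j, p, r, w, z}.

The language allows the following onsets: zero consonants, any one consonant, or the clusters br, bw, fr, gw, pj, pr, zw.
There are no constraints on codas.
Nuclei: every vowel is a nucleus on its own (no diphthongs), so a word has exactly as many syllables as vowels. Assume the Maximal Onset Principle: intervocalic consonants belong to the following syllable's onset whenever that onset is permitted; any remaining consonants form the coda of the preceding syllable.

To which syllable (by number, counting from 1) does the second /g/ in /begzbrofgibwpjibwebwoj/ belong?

3

Vowels present: e, o, i, i, e, o; each is a nucleus, giving 6 syllables.
Between /e/ (V1) and /o/ (V2): cluster /gzbr/ — the longest permitted-onset suffix is /br/; onset = /br/, preceding coda = /gz/.
Between /o/ (V2) and /i/ (V3): /fg/ splits as /f/ + /g/ (/g/ is the longest suffix that is a licit onset).
Between /i/ (V3) and /i/ (V4): /bwpj/; trying suffixes from longest down, /pj/ is the first permitted one, so coda /bw/ | onset /pj/.
Between /i/ (V4) and /e/ (V5): /bw/ — entire cluster is a permitted onset → onset /bw/, coda ∅.
Between /e/ (V5) and /o/ (V6): cluster /bw/ — /bw/ is itself a permitted onset, so the whole cluster goes right; preceding coda = ∅.
Syllabification: begz.brof.gibw.pji.bwe.bwoj.
The second /g/ is in the onset of syllable 3 (/gibw/).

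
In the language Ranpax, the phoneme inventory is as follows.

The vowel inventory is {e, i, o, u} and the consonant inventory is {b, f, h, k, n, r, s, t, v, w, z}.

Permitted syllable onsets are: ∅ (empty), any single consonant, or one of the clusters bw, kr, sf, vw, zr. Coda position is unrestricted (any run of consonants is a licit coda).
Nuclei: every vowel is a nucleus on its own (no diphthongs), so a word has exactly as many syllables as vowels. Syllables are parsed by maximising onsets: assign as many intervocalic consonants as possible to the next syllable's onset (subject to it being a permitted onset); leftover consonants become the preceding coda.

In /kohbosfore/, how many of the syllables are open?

Vowels present: o, o, o, e; each is a nucleus, giving 4 syllables.
/o…o/ gap (V1→V2): cluster /hb/ — the longest permitted-onset suffix is /b/; onset = /b/, preceding coda = /h/.
/o…o/ gap (V2→V3): /sf/ is a licit onset in full, so it all attaches to the next syllable.
/o…e/ gap (V3→V4): /r/ is a single consonant, so it becomes the next onset.
Syllabification: koh.bo.sfo.re.
Classifying each syllable: /koh/ (closed), /bo/ (open), /sfo/ (open), /re/ (open).
Open syllables: 3.

3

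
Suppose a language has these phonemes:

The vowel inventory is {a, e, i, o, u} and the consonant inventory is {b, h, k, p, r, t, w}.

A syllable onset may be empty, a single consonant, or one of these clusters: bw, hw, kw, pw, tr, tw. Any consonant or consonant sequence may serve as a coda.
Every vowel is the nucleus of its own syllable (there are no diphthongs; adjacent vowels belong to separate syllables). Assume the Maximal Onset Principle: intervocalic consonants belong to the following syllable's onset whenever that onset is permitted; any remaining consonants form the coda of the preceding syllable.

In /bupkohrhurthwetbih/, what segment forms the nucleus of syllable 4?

e

The vowels are u, o, u, e, i — 5 nuclei, so 5 syllables.
The fourth nucleus (vowel 4 from the left) is /e/.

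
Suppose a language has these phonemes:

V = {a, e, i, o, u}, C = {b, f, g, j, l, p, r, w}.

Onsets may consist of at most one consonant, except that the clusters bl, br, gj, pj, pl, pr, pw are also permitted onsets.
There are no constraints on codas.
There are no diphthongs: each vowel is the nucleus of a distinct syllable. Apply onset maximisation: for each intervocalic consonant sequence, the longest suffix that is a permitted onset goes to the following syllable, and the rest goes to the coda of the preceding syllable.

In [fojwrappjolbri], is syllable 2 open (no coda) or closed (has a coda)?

closed

The vowels are o, a, o, i — 4 nuclei, so 4 syllables.
V1 /o/ – V2 /a/: cluster /jwr/ — the longest permitted-onset suffix is /r/; onset = /r/, preceding coda = /jw/.
V2 /a/ – V3 /o/: /ppj/ — longest licit onset from the right is /pj/, leaving /p/ as coda.
V3 /o/ – V4 /i/: cluster /lbr/ — the longest permitted-onset suffix is /br/; onset = /br/, preceding coda = /l/.
Result: fojw.rap.pjol.bri.
Syllable 2 is /rap/ with coda /p/, so it is closed.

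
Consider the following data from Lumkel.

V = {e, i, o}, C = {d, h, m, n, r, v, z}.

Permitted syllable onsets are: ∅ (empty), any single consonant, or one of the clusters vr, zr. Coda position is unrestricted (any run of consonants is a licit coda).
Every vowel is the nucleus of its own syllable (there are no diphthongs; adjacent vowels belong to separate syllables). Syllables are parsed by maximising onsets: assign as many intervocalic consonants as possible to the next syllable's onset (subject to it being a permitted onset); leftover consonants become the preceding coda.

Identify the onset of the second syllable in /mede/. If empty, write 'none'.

d

The vowels are e, e — 2 nuclei, so 2 syllables.
σ1/σ2 boundary: /d/ is a single consonant, so it becomes the next onset.
Result: me.de.
Syllable 2 is /de/: onset /d/, nucleus /e/, coda ∅.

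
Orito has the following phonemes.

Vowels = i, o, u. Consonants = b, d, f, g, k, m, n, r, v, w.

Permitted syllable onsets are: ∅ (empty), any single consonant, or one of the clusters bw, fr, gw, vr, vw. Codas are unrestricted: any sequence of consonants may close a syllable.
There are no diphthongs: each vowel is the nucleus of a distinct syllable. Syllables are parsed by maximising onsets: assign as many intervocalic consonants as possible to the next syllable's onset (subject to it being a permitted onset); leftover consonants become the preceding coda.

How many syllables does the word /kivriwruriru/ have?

Nuclei (vowels): i, i, u, i, u → 5 syllables.

5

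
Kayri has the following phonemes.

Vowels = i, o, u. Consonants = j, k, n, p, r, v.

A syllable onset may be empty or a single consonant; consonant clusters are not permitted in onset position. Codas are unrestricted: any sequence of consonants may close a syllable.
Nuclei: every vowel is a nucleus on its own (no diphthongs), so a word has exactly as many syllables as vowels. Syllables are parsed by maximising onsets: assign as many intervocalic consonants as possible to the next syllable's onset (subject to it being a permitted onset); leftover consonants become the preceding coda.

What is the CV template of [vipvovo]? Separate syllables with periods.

Nuclei (vowels): i, o, o → 3 syllables.
σ1/σ2 boundary: cluster /pv/ — the longest permitted-onset suffix is /v/; onset = /v/, preceding coda = /p/.
σ2/σ3 boundary: /v/ → onset of the next syllable (single consonants are always licit onsets).
So the parse is vip.vo.vo.
Mapping each syllable to C/V: /vip/ → CVC, /vo/ → CV, /vo/ → CV.

CVC.CV.CV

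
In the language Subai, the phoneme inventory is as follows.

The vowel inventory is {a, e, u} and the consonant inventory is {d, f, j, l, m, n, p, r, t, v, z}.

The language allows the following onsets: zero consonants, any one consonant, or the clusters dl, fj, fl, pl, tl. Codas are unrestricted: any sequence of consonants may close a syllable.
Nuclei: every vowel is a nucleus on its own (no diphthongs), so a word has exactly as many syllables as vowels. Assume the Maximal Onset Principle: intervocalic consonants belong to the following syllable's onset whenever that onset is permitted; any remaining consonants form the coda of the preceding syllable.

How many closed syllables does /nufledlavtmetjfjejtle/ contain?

The vowels are u, e, a, e, e, e — 6 nuclei, so 6 syllables.
/u…e/ gap (V1→V2): /fl/ — entire cluster is a permitted onset → onset /fl/, coda ∅.
/e…a/ gap (V2→V3): /dl/ — entire cluster is a permitted onset → onset /dl/, coda ∅.
/a…e/ gap (V3→V4): cluster /vtm/ — the longest permitted-onset suffix is /m/; onset = /m/, preceding coda = /vt/.
/e…e/ gap (V4→V5): /tjfj/ splits as /tj/ + /fj/ (/fj/ is the longest suffix that is a licit onset).
/e…e/ gap (V5→V6): /jtl/; trying suffixes from longest down, /tl/ is the first permitted one, so coda /j/ | onset /tl/.
So the parse is nu.fle.dlavt.metj.fjej.tle.
Classifying each syllable: /nu/ (open), /fle/ (open), /dlavt/ (closed), /metj/ (closed), /fjej/ (closed), /tle/ (open).
Closed syllables: 3.

3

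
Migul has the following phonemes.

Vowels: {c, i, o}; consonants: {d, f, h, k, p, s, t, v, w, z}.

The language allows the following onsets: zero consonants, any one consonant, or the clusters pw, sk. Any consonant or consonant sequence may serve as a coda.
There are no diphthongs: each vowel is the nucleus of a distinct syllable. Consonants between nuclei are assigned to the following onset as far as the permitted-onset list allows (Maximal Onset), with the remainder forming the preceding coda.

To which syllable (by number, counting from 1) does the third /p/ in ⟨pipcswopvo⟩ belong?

Vowels present: i, c, o, o; each is a nucleus, giving 4 syllables.
Between /i/ (V1) and /c/ (V2): /p/ → onset of the next syllable (single consonants are always licit onsets).
Between /c/ (V2) and /o/ (V3): /sw/; trying suffixes from longest down, /w/ is the first permitted one, so coda /s/ | onset /w/.
Between /o/ (V3) and /o/ (V4): cluster /pv/ — the longest permitted-onset suffix is /v/; onset = /v/, preceding coda = /p/.
Putting it together: pi.pcs.wop.vo.
The third /p/ is in the coda of syllable 3 (/wop/).

3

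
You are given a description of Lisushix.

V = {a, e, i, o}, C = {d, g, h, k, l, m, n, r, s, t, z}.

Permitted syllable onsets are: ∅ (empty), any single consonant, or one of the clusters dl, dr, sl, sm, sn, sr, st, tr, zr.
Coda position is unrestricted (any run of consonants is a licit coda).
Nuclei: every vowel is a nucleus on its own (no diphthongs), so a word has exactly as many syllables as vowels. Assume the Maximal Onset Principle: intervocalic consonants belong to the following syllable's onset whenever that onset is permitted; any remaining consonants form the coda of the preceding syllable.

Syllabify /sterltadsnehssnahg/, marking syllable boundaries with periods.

Vowels present: e, a, e, a; each is a nucleus, giving 4 syllables.
Between /e/ (V1) and /a/ (V2): /rlt/ — longest licit onset from the right is /t/, leaving /rl/ as coda.
Between /a/ (V2) and /e/ (V3): /dsn/; trying suffixes from longest down, /sn/ is the first permitted one, so coda /d/ | onset /sn/.
Between /e/ (V3) and /a/ (V4): /hssn/ splits as /hs/ + /sn/ (/sn/ is the longest suffix that is a licit onset).

sterl.tad.snehs.snahg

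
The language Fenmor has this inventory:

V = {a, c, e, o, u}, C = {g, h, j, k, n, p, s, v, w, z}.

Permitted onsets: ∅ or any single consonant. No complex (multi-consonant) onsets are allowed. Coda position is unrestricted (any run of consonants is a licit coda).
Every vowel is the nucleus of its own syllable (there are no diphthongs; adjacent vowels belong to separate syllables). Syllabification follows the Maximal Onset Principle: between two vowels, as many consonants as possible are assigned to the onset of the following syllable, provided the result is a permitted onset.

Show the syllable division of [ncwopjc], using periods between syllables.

nc.wop.jc

Vowels present: c, o, c; each is a nucleus, giving 3 syllables.
σ1/σ2 boundary: /w/ → onset of the next syllable (single consonants are always licit onsets).
σ2/σ3 boundary: /pj/ splits as /p/ + /j/ (/j/ is the longest suffix that is a licit onset).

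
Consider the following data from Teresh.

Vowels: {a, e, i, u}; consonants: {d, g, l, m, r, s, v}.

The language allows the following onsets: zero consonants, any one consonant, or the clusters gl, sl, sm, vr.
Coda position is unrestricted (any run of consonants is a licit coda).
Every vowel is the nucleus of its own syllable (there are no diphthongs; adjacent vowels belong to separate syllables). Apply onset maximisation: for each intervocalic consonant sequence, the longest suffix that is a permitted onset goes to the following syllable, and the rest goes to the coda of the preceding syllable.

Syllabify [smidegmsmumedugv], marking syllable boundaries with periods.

The vowels are i, e, u, e, u — 5 nuclei, so 5 syllables.
Between /i/ (V1) and /e/ (V2): just /d/ — single C goes to the following onset.
Between /e/ (V2) and /u/ (V3): cluster /gmsm/ — the longest permitted-onset suffix is /sm/; onset = /sm/, preceding coda = /gm/.
Between /u/ (V3) and /e/ (V4): just /m/ — single C goes to the following onset.
Between /e/ (V4) and /u/ (V5): /d/ → onset of the next syllable (single consonants are always licit onsets).

smi.degm.smu.me.dugv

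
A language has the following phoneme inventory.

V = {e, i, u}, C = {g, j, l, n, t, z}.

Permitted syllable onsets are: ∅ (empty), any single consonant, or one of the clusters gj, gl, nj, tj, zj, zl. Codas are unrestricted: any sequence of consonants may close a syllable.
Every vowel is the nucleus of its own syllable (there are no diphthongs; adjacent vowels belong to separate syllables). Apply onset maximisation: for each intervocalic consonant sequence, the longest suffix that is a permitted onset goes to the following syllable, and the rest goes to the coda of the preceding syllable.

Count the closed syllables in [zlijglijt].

The vowels are i, i — 2 nuclei, so 2 syllables.
Between /i/ (V1) and /i/ (V2): cluster /jgl/ — the longest permitted-onset suffix is /gl/; onset = /gl/, preceding coda = /j/.
Syllabification: zlij.glijt.
Classifying each syllable: /zlij/ (closed), /glijt/ (closed).
Closed syllables: 2.

2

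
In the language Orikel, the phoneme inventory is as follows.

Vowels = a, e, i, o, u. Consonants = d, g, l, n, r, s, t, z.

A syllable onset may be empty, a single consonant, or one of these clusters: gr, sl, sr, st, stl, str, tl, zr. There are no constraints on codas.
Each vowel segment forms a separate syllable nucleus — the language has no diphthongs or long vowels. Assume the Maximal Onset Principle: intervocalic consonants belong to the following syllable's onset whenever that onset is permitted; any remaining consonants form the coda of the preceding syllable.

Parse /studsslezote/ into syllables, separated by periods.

studs.sle.zo.te

Nuclei (vowels): u, e, o, e → 4 syllables.
V1 /u/ – V2 /e/: /dssl/ — longest licit onset from the right is /sl/, leaving /ds/ as coda.
V2 /e/ – V3 /o/: just /z/ — single C goes to the following onset.
V3 /o/ – V4 /e/: /t/ is a single consonant, so it becomes the next onset.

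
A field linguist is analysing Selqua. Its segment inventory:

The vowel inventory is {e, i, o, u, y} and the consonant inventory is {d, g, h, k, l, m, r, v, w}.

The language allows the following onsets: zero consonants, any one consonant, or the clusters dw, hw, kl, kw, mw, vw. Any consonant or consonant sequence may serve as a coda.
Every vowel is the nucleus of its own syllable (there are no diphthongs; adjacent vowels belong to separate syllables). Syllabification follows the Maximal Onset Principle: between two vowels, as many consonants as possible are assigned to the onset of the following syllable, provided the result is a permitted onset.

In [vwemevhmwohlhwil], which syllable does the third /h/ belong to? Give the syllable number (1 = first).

4

The vowels are e, e, o, i — 4 nuclei, so 4 syllables.
Between /e/ (V1) and /e/ (V2): just /m/ — single C goes to the following onset.
Between /e/ (V2) and /o/ (V3): cluster /vhmw/ — the longest permitted-onset suffix is /mw/; onset = /mw/, preceding coda = /vh/.
Between /o/ (V3) and /i/ (V4): /hlhw/ splits as /hl/ + /hw/ (/hw/ is the longest suffix that is a licit onset).
Putting it together: vwe.mevh.mwohl.hwil.
The third /h/ is in the onset of syllable 4 (/hwil/).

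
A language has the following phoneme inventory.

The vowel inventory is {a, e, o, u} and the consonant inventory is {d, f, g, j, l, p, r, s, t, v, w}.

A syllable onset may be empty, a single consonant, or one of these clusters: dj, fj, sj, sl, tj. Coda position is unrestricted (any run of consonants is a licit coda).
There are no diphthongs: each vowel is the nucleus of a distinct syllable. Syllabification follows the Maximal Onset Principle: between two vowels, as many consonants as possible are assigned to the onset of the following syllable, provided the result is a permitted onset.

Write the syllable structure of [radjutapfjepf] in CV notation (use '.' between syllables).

CV.CCV.CVC.CCVCC

The vowels are a, u, a, e — 4 nuclei, so 4 syllables.
/a…u/ gap (V1→V2): /dj/ — entire cluster is a permitted onset → onset /dj/, coda ∅.
/u…a/ gap (V2→V3): /t/ is a single consonant, so it becomes the next onset.
/a…e/ gap (V3→V4): /pfj/ splits as /p/ + /fj/ (/fj/ is the longest suffix that is a licit onset).
Result: ra.dju.tap.fjepf.
Mapping each syllable to C/V: /ra/ → CV, /dju/ → CCV, /tap/ → CVC, /fjepf/ → CCVCC.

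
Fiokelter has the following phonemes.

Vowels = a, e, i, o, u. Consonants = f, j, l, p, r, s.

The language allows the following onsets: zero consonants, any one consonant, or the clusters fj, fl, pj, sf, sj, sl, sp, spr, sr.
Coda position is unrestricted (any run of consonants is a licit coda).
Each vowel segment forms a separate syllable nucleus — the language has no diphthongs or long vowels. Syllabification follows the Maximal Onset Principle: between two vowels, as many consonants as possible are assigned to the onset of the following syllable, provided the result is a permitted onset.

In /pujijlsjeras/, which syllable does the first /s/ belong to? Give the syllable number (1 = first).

3

Vowels present: u, i, e, a; each is a nucleus, giving 4 syllables.
Between /u/ (V1) and /i/ (V2): just /j/ — single C goes to the following onset.
Between /i/ (V2) and /e/ (V3): /jlsj/ splits as /jl/ + /sj/ (/sj/ is the longest suffix that is a licit onset).
Between /e/ (V3) and /a/ (V4): /r/ → onset of the next syllable (single consonants are always licit onsets).
Syllabification: pu.jijl.sje.ras.
The first /s/ is in the onset of syllable 3 (/sje/).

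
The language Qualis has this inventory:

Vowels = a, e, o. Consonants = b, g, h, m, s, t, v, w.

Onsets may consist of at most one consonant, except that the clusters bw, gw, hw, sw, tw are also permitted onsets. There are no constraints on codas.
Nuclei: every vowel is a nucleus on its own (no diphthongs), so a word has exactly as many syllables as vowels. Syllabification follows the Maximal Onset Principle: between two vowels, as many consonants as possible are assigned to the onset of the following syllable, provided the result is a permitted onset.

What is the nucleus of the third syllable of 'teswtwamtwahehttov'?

a

The vowels are e, a, a, e, o — 5 nuclei, so 5 syllables.
The third nucleus (vowel 3 from the left) is /a/.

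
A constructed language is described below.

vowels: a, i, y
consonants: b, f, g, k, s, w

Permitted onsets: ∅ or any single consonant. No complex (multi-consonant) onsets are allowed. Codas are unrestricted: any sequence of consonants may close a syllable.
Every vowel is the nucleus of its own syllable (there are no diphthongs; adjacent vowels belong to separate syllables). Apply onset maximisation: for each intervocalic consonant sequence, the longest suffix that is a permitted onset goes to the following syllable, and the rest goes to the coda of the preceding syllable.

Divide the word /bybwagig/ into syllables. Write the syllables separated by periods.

The vowels are y, a, i — 3 nuclei, so 3 syllables.
σ1/σ2 boundary: cluster /bw/ — the longest permitted-onset suffix is /w/; onset = /w/, preceding coda = /b/.
σ2/σ3 boundary: /g/ → onset of the next syllable (single consonants are always licit onsets).

byb.wa.gig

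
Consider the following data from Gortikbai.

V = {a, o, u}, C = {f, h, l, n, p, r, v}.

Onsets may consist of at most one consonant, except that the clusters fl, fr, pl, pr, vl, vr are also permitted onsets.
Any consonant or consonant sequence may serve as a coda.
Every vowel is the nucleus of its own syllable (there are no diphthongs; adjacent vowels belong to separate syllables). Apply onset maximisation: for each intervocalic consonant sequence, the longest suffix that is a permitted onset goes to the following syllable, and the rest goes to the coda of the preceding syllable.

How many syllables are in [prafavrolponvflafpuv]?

6

The vowels are a, a, o, o, a, u — 6 nuclei, so 6 syllables.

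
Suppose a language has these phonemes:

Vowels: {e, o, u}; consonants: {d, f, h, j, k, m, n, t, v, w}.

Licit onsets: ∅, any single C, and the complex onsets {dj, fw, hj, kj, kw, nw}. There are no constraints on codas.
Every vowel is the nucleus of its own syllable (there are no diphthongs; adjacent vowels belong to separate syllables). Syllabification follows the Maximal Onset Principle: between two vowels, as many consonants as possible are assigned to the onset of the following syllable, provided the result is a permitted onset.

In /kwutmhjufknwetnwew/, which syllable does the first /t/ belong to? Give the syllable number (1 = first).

1

Vowels present: u, u, e, e; each is a nucleus, giving 4 syllables.
Between /u/ (V1) and /u/ (V2): cluster /tmhj/ — the longest permitted-onset suffix is /hj/; onset = /hj/, preceding coda = /tm/.
Between /u/ (V2) and /e/ (V3): /fknw/; trying suffixes from longest down, /nw/ is the first permitted one, so coda /fk/ | onset /nw/.
Between /e/ (V3) and /e/ (V4): /tnw/ — longest licit onset from the right is /nw/, leaving /t/ as coda.
Result: kwutm.hjufk.nwet.nwew.
The first /t/ is in the coda of syllable 1 (/kwutm/).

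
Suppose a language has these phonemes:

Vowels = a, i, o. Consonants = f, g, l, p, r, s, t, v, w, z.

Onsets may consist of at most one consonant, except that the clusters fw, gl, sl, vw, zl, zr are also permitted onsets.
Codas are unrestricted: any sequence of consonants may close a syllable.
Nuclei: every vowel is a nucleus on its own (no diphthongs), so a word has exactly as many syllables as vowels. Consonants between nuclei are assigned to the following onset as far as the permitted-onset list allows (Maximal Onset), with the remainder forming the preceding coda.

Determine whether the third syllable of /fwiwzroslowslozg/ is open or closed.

closed

Nuclei (vowels): i, o, o, o → 4 syllables.
Between /i/ (V1) and /o/ (V2): cluster /wzr/ — the longest permitted-onset suffix is /zr/; onset = /zr/, preceding coda = /w/.
Between /o/ (V2) and /o/ (V3): /sl/ is a licit onset in full, so it all attaches to the next syllable.
Between /o/ (V3) and /o/ (V4): cluster /wsl/ — the longest permitted-onset suffix is /sl/; onset = /sl/, preceding coda = /w/.
So the parse is fwiw.zro.slow.slozg.
Syllable 3 is /slow/ with coda /w/, so it is closed.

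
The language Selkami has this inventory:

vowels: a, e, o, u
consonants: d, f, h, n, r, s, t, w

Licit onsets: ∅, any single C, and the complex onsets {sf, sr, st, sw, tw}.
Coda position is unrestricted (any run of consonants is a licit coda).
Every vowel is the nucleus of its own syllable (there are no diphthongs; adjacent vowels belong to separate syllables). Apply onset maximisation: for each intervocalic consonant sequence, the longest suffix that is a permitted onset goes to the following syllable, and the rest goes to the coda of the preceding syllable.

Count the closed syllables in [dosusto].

0

The vowels are o, u, o — 3 nuclei, so 3 syllables.
Between /o/ (V1) and /u/ (V2): /s/ is a single consonant, so it becomes the next onset.
Between /u/ (V2) and /o/ (V3): /st/ — entire cluster is a permitted onset → onset /st/, coda ∅.
So the parse is do.su.sto.
Classifying each syllable: /do/ (open), /su/ (open), /sto/ (open).
Closed syllables: 0.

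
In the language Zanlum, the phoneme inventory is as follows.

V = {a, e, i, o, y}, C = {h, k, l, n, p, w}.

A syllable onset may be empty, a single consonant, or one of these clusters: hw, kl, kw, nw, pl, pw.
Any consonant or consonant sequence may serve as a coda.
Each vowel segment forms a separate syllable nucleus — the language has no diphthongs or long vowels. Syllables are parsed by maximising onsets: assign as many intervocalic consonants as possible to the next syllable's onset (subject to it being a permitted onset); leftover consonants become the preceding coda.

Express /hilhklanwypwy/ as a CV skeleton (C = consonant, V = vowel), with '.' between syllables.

The vowels are i, a, y, y — 4 nuclei, so 4 syllables.
V1 /i/ – V2 /a/: /lhkl/; trying suffixes from longest down, /kl/ is the first permitted one, so coda /lh/ | onset /kl/.
V2 /a/ – V3 /y/: cluster /nw/ — /nw/ is itself a permitted onset, so the whole cluster goes right; preceding coda = ∅.
V3 /y/ – V4 /y/: /pw/ — entire cluster is a permitted onset → onset /pw/, coda ∅.
So the parse is hilh.kla.nwy.pwy.
Mapping each syllable to C/V: /hilh/ → CVCC, /kla/ → CCV, /nwy/ → CCV, /pwy/ → CCV.

CVCC.CCV.CCV.CCV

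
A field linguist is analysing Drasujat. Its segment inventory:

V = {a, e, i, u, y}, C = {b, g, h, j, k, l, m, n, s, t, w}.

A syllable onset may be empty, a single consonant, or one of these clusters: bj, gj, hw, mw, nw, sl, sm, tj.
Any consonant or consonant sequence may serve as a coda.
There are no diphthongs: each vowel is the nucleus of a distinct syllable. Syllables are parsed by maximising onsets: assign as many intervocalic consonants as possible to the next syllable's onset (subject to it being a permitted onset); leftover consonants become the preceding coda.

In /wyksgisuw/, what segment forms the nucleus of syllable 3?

u

Vowels present: y, i, u; each is a nucleus, giving 3 syllables.
The third nucleus (vowel 3 from the left) is /u/.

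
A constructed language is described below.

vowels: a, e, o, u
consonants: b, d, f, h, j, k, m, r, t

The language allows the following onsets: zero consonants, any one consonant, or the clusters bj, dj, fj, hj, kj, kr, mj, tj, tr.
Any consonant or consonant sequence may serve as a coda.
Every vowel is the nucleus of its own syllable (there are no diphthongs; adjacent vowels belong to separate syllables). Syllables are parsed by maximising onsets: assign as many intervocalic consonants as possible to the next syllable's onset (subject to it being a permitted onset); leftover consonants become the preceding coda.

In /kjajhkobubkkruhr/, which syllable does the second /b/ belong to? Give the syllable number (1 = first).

Vowels present: a, o, u, u; each is a nucleus, giving 4 syllables.
σ1/σ2 boundary: /jhk/ splits as /jh/ + /k/ (/k/ is the longest suffix that is a licit onset).
σ2/σ3 boundary: just /b/ — single C goes to the following onset.
σ3/σ4 boundary: /bkkr/; trying suffixes from longest down, /kr/ is the first permitted one, so coda /bk/ | onset /kr/.
Syllabification: kjajh.ko.bubk.kruhr.
The second /b/ is in the coda of syllable 3 (/bubk/).

3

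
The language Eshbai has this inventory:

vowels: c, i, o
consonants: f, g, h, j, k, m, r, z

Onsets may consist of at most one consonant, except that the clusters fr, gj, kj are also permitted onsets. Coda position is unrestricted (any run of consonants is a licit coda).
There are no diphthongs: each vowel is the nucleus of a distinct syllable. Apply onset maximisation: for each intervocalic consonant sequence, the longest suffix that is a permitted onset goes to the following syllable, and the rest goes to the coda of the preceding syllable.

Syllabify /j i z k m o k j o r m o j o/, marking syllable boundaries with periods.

jizk.mo.kjor.mo.jo

The vowels are i, o, o, o, o — 5 nuclei, so 5 syllables.
V1 /i/ – V2 /o/: cluster /zkm/ — the longest permitted-onset suffix is /m/; onset = /m/, preceding coda = /zk/.
V2 /o/ – V3 /o/: /kj/ — entire cluster is a permitted onset → onset /kj/, coda ∅.
V3 /o/ – V4 /o/: cluster /rm/ — the longest permitted-onset suffix is /m/; onset = /m/, preceding coda = /r/.
V4 /o/ – V5 /o/: just /j/ — single C goes to the following onset.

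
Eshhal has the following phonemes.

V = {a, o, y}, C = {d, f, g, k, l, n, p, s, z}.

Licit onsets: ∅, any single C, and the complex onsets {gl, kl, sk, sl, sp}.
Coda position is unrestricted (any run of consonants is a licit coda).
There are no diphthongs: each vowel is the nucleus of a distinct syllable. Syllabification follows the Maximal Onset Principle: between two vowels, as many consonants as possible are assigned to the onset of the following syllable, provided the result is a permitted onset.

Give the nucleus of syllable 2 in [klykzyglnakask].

y

Vowels present: y, y, a, a; each is a nucleus, giving 4 syllables.
The second nucleus (vowel 2 from the left) is /y/.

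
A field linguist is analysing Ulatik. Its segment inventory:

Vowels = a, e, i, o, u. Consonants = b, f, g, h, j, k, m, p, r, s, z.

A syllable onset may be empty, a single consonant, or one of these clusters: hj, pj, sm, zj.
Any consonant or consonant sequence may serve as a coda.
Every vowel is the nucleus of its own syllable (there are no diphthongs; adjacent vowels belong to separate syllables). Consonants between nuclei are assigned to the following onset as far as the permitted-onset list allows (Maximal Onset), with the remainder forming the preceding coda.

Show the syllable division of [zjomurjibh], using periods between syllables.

zjo.mur.jibh

The vowels are o, u, i — 3 nuclei, so 3 syllables.
/o…u/ gap (V1→V2): just /m/ — single C goes to the following onset.
/u…i/ gap (V2→V3): /rj/ splits as /r/ + /j/ (/j/ is the longest suffix that is a licit onset).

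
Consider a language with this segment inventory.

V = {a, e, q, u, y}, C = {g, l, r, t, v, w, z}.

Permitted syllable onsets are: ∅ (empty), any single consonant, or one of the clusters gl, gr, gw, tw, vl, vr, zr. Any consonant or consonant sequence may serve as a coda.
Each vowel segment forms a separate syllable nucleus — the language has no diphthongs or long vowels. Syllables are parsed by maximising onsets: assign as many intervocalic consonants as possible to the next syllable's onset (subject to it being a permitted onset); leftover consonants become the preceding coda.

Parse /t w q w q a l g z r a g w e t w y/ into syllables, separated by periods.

twq.wq.alg.zra.gwe.twy

Vowels present: q, q, a, a, e, y; each is a nucleus, giving 6 syllables.
V1 /q/ – V2 /q/: just /w/ — single C goes to the following onset.
V2 /q/ – V3 /a/: hiatus — the boundary sits between the two vowels.
V3 /a/ – V4 /a/: /lgzr/ — longest licit onset from the right is /zr/, leaving /lg/ as coda.
V4 /a/ – V5 /e/: /gw/ is a licit onset in full, so it all attaches to the next syllable.
V5 /e/ – V6 /y/: cluster /tw/ — /tw/ is itself a permitted onset, so the whole cluster goes right; preceding coda = ∅.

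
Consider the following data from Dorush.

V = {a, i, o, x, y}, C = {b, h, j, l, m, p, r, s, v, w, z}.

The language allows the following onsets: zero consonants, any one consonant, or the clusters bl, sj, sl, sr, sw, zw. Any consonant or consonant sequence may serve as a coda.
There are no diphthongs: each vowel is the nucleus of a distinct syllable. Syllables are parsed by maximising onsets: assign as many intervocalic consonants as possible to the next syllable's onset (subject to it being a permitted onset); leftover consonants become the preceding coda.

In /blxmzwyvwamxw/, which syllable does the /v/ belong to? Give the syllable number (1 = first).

Vowels present: x, y, a, x; each is a nucleus, giving 4 syllables.
Between /x/ (V1) and /y/ (V2): /mzw/ splits as /m/ + /zw/ (/zw/ is the longest suffix that is a licit onset).
Between /y/ (V2) and /a/ (V3): /vw/ splits as /v/ + /w/ (/w/ is the longest suffix that is a licit onset).
Between /a/ (V3) and /x/ (V4): /m/ → onset of the next syllable (single consonants are always licit onsets).
Putting it together: blxm.zwyv.wa.mxw.
The /v/ is in the coda of syllable 2 (/zwyv/).

2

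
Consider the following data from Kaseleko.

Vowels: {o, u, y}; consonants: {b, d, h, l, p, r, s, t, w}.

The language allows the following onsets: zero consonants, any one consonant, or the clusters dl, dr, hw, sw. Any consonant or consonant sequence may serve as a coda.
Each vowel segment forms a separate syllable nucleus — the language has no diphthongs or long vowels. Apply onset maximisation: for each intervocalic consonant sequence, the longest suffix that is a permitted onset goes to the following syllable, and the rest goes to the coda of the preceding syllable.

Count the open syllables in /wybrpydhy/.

1

The vowels are y, y, y — 3 nuclei, so 3 syllables.
σ1/σ2 boundary: cluster /brp/ — the longest permitted-onset suffix is /p/; onset = /p/, preceding coda = /br/.
σ2/σ3 boundary: cluster /dh/ — the longest permitted-onset suffix is /h/; onset = /h/, preceding coda = /d/.
Syllabification: wybr.pyd.hy.
Classifying each syllable: /wybr/ (closed), /pyd/ (closed), /hy/ (open).
Open syllables: 1.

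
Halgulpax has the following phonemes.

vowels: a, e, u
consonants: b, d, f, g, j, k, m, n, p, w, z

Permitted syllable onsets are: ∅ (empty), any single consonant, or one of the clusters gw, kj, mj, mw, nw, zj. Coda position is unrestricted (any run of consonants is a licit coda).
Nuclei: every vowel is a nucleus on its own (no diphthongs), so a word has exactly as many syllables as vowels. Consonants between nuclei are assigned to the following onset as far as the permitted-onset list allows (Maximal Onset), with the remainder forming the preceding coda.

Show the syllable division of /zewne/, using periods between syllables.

zew.ne

Vowels present: e, e; each is a nucleus, giving 2 syllables.
V1 /e/ – V2 /e/: /wn/; trying suffixes from longest down, /n/ is the first permitted one, so coda /w/ | onset /n/.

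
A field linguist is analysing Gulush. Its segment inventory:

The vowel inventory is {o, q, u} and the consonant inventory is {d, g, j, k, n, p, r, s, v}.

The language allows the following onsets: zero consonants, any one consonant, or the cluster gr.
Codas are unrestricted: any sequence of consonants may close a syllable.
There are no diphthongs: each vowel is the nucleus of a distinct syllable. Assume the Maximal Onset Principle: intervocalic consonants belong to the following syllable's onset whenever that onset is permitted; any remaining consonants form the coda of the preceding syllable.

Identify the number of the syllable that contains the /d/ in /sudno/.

1

The vowels are u, o — 2 nuclei, so 2 syllables.
σ1/σ2 boundary: /dn/ splits as /d/ + /n/ (/n/ is the longest suffix that is a licit onset).
Syllabification: sud.no.
The /d/ is in the coda of syllable 1 (/sud/).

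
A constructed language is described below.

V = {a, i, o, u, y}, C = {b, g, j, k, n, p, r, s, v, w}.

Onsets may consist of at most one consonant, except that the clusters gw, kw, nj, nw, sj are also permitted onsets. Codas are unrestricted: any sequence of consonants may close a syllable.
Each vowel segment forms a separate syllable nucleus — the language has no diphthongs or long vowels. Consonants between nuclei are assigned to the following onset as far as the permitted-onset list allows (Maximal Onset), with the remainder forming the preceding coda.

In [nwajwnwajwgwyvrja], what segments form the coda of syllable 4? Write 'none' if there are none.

none

The vowels are a, a, y, a — 4 nuclei, so 4 syllables.
V1 /a/ – V2 /a/: /jwnw/ splits as /jw/ + /nw/ (/nw/ is the longest suffix that is a licit onset).
V2 /a/ – V3 /y/: cluster /jwgw/ — the longest permitted-onset suffix is /gw/; onset = /gw/, preceding coda = /jw/.
V3 /y/ – V4 /a/: /vrj/ — longest licit onset from the right is /j/, leaving /vr/ as coda.
Putting it together: nwajw.nwajw.gwyvr.ja.
Syllable 4 is /ja/: onset /j/, nucleus /a/, coda ∅.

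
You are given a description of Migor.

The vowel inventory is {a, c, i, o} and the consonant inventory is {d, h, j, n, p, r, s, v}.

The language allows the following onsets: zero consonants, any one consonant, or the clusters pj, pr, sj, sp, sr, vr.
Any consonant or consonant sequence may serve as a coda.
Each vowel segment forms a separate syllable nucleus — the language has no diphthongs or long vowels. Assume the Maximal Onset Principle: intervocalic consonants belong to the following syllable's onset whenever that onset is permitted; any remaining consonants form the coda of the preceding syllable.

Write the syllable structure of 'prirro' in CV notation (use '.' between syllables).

Nuclei (vowels): i, o → 2 syllables.
Between /i/ (V1) and /o/ (V2): /rr/ splits as /r/ + /r/ (/r/ is the longest suffix that is a licit onset).
Syllabification: prir.ro.
Mapping each syllable to C/V: /prir/ → CCVC, /ro/ → CV.

CCVC.CV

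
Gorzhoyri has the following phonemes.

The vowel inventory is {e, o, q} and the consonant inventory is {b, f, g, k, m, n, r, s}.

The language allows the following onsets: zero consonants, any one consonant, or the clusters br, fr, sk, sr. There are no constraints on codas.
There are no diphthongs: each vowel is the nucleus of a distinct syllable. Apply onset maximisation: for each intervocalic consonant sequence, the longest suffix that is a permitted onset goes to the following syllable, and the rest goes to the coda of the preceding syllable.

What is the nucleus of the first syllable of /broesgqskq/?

o

Vowels present: o, e, q, q; each is a nucleus, giving 4 syllables.
The first nucleus (vowel 1 from the left) is /o/.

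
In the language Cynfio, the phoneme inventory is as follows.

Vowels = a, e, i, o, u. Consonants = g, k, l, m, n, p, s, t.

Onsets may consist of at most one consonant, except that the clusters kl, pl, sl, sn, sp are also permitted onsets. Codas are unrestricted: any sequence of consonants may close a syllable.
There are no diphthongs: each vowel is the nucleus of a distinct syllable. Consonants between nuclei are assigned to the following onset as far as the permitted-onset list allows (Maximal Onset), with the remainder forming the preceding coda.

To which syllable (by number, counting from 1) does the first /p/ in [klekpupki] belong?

2

The vowels are e, u, i — 3 nuclei, so 3 syllables.
Between /e/ (V1) and /u/ (V2): cluster /kp/ — the longest permitted-onset suffix is /p/; onset = /p/, preceding coda = /k/.
Between /u/ (V2) and /i/ (V3): /pk/ — longest licit onset from the right is /k/, leaving /p/ as coda.
Syllabification: klek.pup.ki.
The first /p/ is in the onset of syllable 2 (/pup/).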